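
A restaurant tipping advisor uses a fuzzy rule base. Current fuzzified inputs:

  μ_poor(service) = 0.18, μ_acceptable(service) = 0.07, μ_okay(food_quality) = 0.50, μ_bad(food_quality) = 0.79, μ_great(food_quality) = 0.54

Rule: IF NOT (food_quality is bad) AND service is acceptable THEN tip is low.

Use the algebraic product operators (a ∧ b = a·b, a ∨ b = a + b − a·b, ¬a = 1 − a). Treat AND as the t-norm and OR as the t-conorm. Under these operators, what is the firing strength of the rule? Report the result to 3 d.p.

firing strength: ¬bad=1−0.79=0.21, acceptable=0.07; AND[a·b] → w = 0.0147

0.015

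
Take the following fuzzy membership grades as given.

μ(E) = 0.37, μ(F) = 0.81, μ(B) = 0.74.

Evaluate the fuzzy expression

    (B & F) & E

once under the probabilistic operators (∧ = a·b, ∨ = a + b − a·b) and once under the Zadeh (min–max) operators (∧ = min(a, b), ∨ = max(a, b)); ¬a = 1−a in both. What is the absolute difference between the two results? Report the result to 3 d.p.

Under probabilistic:
  B & F = a·b on (0.7400, 0.8100) = 0.5994
  (B & F) & E = a·b on (0.5994, 0.3700) = 0.2218
  → value = 0.2218
Under Zadeh (min–max):
  B & F = min(a, b) on (0.74, 0.81) = 0.74
  (B & F) & E = min(a, b) on (0.74, 0.37) = 0.37
  → value = 0.3700
|0.2218 − 0.3700| = 0.148

0.148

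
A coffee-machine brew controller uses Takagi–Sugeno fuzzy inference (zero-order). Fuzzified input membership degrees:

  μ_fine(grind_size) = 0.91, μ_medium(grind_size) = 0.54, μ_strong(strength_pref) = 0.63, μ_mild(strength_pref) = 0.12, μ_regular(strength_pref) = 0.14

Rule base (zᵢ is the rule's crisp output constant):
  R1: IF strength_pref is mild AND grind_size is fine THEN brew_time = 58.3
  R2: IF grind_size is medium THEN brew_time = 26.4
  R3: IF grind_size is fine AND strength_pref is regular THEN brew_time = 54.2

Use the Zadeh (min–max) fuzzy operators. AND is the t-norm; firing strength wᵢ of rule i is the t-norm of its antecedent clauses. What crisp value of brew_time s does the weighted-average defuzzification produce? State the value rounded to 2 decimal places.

36.05

R1 (z=58.3): mild=0.12, fine=0.91; AND[min(a, b)] → w = 0.12
R2 (z=26.4): medium=0.54 → w = 0.54
R3 (z=54.2): fine=0.91, regular=0.14; AND[min(a, b)] → w = 0.14
Weighted average = (0.12·58.3 + 0.54·26.4 + 0.14·54.2) / (0.12 + 0.54 + 0.14)
  = 28.8400 / 0.8000 = 36.05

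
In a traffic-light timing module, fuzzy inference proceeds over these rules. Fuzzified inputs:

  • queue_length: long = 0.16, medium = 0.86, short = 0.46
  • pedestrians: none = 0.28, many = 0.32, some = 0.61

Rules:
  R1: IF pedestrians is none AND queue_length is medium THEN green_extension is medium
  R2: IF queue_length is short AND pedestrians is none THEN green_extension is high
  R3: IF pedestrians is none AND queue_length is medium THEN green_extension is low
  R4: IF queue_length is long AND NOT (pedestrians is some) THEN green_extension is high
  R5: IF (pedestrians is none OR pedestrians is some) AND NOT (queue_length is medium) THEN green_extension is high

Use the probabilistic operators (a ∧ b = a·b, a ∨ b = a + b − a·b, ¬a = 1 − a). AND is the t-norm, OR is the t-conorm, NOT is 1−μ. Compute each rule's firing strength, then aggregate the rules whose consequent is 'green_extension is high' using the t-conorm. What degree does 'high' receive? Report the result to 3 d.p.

R1: none=0.28, medium=0.86; AND[a·b] → w = 0.2408
R2: short=0.46, none=0.28; AND[a·b] → w = 0.1288
R3: none=0.28, medium=0.86; AND[a·b] → w = 0.2408
R4: long=0.16, ¬some=1−0.61=0.39; AND[a·b] → w = 0.0624
R5: (none=0.28 OR some=0.61) = 0.7192; AND[a·b] with ¬medium=1−0.86=0.14 → w = 0.1007
Rules with consequent 'high': {R2, R4, R5} → strengths 0.1288, 0.0624, 0.1007
Aggregate via t-conorm [a + b − a·b]: 0.2654

0.265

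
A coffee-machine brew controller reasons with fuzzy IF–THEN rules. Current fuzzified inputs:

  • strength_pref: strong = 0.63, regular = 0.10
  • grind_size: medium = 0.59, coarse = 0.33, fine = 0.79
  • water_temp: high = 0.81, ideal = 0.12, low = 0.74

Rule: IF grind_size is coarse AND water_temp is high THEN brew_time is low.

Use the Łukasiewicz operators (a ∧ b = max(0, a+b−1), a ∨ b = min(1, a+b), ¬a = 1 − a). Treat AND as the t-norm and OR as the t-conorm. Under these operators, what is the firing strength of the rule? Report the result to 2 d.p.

0.14

firing strength: coarse=0.33, high=0.81; AND[max(0, a+b−1)] → w = 0.14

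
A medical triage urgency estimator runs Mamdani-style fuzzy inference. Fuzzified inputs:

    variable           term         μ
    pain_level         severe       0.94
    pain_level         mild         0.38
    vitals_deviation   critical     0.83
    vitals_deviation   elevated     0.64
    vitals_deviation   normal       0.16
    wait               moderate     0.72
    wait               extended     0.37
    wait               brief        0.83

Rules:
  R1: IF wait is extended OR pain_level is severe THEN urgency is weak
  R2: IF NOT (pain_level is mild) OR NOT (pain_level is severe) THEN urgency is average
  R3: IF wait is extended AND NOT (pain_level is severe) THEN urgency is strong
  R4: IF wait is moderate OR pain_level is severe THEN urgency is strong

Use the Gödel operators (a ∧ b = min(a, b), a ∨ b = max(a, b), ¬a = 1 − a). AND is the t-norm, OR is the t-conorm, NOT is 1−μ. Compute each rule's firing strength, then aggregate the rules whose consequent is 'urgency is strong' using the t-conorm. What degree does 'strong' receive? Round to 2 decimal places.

0.94

R1: extended=0.37, severe=0.94; OR[max(a, b)] → w = 0.94
R2: ¬mild=1−0.38=0.62, ¬severe=1−0.94=0.06; OR[max(a, b)] → w = 0.62
R3: extended=0.37, ¬severe=1−0.94=0.06; AND[min(a, b)] → w = 0.06
R4: moderate=0.72, severe=0.94; OR[max(a, b)] → w = 0.94
Rules with consequent 'strong': {R3, R4} → strengths 0.06, 0.94
Aggregate via t-conorm [max(a, b)]: 0.94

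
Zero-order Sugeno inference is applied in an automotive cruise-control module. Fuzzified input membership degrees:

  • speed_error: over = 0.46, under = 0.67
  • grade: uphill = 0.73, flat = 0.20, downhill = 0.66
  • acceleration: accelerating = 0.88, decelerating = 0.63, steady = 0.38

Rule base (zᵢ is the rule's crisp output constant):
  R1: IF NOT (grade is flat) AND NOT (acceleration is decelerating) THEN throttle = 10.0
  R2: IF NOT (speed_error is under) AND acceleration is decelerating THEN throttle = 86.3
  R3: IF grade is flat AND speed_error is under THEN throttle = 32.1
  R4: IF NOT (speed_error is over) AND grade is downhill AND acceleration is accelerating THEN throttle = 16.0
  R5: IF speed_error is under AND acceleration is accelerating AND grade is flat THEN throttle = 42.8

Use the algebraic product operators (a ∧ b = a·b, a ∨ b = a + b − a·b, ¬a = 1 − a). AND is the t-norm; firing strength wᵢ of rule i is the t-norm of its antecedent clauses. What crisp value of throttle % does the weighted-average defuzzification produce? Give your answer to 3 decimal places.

32.978

R1 (z=10.0): ¬flat=1−0.20=0.80, ¬decelerating=1−0.63=0.37; AND[a·b] → w = 0.2960
R2 (z=86.3): ¬under=1−0.67=0.33, decelerating=0.63; AND[a·b] → w = 0.2079
R3 (z=32.1): flat=0.20, under=0.67; AND[a·b] → w = 0.1340
R4 (z=16.0): ¬over=1−0.46=0.54, downhill=0.66, accelerating=0.88; AND[a·b] → w = 0.3136
R5 (z=42.8): under=0.67, accelerating=0.88, flat=0.20; AND[a·b] → w = 0.1179
Weighted average = (0.2960·10.0 + 0.2079·86.3 + 0.1340·32.1 + 0.3136·16.0 + 0.1179·42.8) / (0.2960 + 0.2079 + 0.1340 + 0.3136 + 0.1179)
  = 35.2683 / 1.0695 = 32.978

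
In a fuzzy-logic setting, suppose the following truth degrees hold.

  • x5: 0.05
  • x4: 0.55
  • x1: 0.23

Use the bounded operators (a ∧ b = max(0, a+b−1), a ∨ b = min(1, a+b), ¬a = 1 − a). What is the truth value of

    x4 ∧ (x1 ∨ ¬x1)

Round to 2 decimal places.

0.55

¬x1 = 1 − 0.23 = 0.77
x1 ∨ ¬x1 = min(1, a+b) on (0.23, 0.77) = 1.00
x4 ∧ (x1 ∨ ¬x1) = max(0, a+b−1) on (0.55, 1.00) = 0.55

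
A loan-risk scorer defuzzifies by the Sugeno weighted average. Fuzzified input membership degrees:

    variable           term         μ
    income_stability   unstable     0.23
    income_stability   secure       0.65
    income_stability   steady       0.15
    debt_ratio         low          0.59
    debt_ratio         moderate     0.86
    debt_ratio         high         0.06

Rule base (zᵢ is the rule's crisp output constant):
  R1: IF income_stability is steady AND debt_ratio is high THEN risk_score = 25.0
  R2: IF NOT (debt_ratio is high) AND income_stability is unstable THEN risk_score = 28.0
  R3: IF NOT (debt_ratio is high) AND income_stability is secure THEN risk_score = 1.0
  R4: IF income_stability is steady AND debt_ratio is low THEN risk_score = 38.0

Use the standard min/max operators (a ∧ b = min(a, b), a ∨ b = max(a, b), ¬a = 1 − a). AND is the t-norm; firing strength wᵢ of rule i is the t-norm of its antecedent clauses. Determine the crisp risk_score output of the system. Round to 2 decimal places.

R1 (z=25.0): steady=0.15, high=0.06; AND[min(a, b)] → w = 0.06
R2 (z=28.0): ¬high=1−0.06=0.94, unstable=0.23; AND[min(a, b)] → w = 0.23
R3 (z=1.0): ¬high=1−0.06=0.94, secure=0.65; AND[min(a, b)] → w = 0.65
R4 (z=38.0): steady=0.15, low=0.59; AND[min(a, b)] → w = 0.15
Weighted average = (0.06·25.0 + 0.23·28.0 + 0.65·1.0 + 0.15·38.0) / (0.06 + 0.23 + 0.65 + 0.15)
  = 14.2900 / 1.0900 = 13.11

13.11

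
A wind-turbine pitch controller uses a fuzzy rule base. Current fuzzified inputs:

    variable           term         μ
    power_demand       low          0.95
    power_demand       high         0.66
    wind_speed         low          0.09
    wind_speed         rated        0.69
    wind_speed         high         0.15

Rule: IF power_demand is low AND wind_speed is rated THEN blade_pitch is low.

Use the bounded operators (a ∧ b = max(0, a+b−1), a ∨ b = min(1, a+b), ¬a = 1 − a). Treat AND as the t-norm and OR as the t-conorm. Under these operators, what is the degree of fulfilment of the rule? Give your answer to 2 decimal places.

firing strength: low=0.95, rated=0.69; AND[max(0, a+b−1)] → w = 0.64

0.64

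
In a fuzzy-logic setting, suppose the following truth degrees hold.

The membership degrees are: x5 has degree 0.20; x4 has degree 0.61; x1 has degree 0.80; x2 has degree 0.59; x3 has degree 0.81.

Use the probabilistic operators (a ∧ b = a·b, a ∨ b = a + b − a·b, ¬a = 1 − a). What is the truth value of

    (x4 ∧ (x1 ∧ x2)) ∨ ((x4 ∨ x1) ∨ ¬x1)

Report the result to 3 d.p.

0.956

x1 ∧ x2 = a·b on (0.8000, 0.5900) = 0.4720
x4 ∧ (x1 ∧ x2) = a·b on (0.6100, 0.4720) = 0.2879
x4 ∨ x1 = a + b − a·b on (0.6100, 0.8000) = 0.9220
¬x1 = 1 − 0.8000 = 0.2000
(x4 ∨ x1) ∨ ¬x1 = a + b − a·b on (0.9220, 0.2000) = 0.9376
(x4 ∧ (x1 ∧ x2)) ∨ ((x4 ∨ x1) ∨ ¬x1) = a + b − a·b on (0.2879, 0.9376) = 0.9556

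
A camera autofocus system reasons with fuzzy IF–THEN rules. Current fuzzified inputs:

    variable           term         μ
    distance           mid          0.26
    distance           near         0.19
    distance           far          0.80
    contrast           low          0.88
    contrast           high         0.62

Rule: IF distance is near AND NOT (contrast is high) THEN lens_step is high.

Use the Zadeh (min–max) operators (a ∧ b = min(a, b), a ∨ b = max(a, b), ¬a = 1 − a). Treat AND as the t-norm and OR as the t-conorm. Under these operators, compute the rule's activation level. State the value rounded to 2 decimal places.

firing strength: near=0.19, ¬high=1−0.62=0.38; AND[min(a, b)] → w = 0.19

0.19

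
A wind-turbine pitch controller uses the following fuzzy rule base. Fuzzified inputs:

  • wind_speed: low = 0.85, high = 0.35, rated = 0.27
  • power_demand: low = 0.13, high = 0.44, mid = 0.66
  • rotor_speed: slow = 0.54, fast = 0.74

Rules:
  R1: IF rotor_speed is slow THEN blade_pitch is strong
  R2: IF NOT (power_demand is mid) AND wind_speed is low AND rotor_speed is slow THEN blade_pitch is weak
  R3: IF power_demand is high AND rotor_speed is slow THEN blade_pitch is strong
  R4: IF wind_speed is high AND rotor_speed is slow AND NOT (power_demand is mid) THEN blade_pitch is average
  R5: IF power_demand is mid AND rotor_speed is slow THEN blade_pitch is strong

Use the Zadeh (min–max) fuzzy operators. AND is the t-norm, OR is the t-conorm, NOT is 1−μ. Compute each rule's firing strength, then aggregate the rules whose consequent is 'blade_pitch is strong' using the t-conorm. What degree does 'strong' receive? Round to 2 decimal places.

R1: slow=0.54 → w = 0.54
R2: ¬mid=1−0.66=0.34, low=0.85, slow=0.54; AND[min(a, b)] → w = 0.34
R3: high=0.44, slow=0.54; AND[min(a, b)] → w = 0.44
R4: high=0.35, slow=0.54, ¬mid=1−0.66=0.34; AND[min(a, b)] → w = 0.34
R5: mid=0.66, slow=0.54; AND[min(a, b)] → w = 0.54
Rules with consequent 'strong': {R1, R3, R5} → strengths 0.54, 0.44, 0.54
Aggregate via t-conorm [max(a, b)]: 0.54

0.54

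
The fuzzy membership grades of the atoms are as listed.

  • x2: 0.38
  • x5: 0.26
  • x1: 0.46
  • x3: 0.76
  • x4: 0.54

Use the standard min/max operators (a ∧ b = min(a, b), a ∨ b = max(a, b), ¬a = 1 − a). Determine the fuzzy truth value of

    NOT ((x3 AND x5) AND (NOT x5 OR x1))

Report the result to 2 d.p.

0.74

x3 AND x5 = min(a, b) on (0.76, 0.26) = 0.26
NOT x5 = 1 − 0.26 = 0.74
NOT x5 OR x1 = max(a, b) on (0.74, 0.46) = 0.74
(x3 AND x5) AND (NOT x5 OR x1) = min(a, b) on (0.26, 0.74) = 0.26
NOT ((x3 AND x5) AND (NOT x5 OR x1)) = 1 − 0.26 = 0.74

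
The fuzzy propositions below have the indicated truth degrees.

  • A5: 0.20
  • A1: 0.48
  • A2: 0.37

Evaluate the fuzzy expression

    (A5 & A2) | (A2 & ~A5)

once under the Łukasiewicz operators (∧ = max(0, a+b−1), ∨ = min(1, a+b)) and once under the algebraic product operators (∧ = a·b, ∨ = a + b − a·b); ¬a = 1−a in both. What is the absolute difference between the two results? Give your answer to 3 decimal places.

Under Łukasiewicz:
  A5 & A2 = max(0, a+b−1) on (0.20, 0.37) = 0.00
  ~A5 = 1 − 0.20 = 0.80
  A2 & ~A5 = max(0, a+b−1) on (0.37, 0.80) = 0.17
  (A5 & A2) | (A2 & ~A5) = min(1, a+b) on (0.00, 0.17) = 0.17
  → value = 0.1700
Under algebraic product:
  A5 & A2 = a·b on (0.2000, 0.3700) = 0.0740
  ~A5 = 1 − 0.2000 = 0.8000
  A2 & ~A5 = a·b on (0.3700, 0.8000) = 0.2960
  (A5 & A2) | (A2 & ~A5) = a + b − a·b on (0.0740, 0.2960) = 0.3481
  → value = 0.3481
|0.1700 − 0.3481| = 0.178

0.178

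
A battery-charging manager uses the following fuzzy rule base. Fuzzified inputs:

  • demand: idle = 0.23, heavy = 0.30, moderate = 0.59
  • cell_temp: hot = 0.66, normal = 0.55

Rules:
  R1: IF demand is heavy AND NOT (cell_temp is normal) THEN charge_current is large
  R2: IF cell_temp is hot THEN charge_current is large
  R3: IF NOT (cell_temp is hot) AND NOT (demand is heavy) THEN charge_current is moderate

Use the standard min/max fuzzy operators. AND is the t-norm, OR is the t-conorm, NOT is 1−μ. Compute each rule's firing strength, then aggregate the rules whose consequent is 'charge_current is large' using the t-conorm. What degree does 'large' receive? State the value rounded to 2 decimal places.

R1: heavy=0.30, ¬normal=1−0.55=0.45; AND[min(a, b)] → w = 0.30
R2: hot=0.66 → w = 0.66
R3: ¬hot=1−0.66=0.34, ¬heavy=1−0.30=0.70; AND[min(a, b)] → w = 0.34
Rules with consequent 'large': {R1, R2} → strengths 0.30, 0.66
Aggregate via t-conorm [max(a, b)]: 0.66

0.66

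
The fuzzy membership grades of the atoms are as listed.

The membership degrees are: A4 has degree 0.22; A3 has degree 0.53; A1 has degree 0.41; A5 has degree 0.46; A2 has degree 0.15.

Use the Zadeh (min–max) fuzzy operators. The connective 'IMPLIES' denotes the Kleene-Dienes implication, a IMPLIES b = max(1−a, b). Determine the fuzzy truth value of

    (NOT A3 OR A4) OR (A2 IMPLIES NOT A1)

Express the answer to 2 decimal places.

0.85

NOT A3 = 1 − 0.53 = 0.47
NOT A3 OR A4 = max(a, b) on (0.47, 0.22) = 0.47
NOT A1 = 1 − 0.41 = 0.59
A2 IMPLIES NOT A1  [Kleene-Dienes: max(1−a, b)] with a=0.15, b=0.59 → 0.85
(NOT A3 OR A4) OR (A2 IMPLIES NOT A1) = max(a, b) on (0.47, 0.85) = 0.85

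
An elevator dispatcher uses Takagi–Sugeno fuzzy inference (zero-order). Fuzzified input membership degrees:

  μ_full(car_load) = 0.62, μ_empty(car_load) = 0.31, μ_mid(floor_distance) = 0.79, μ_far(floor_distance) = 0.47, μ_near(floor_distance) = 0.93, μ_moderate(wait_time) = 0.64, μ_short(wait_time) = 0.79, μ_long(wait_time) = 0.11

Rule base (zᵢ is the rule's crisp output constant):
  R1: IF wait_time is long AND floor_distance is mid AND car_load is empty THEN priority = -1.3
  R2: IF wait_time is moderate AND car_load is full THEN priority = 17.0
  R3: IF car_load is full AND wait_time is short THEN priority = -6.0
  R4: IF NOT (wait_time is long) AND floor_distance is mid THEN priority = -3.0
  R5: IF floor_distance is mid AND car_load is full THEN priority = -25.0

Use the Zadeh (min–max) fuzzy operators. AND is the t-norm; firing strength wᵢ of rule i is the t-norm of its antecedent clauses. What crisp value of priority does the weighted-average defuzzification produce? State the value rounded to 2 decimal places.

-4.06

R1 (z=-1.3): long=0.11, mid=0.79, empty=0.31; AND[min(a, b)] → w = 0.11
R2 (z=17.0): moderate=0.64, full=0.62; AND[min(a, b)] → w = 0.62
R3 (z=-6.0): full=0.62, short=0.79; AND[min(a, b)] → w = 0.62
R4 (z=-3.0): ¬long=1−0.11=0.89, mid=0.79; AND[min(a, b)] → w = 0.79
R5 (z=-25.0): mid=0.79, full=0.62; AND[min(a, b)] → w = 0.62
Weighted average = (0.11·-1.3 + 0.62·17.0 + 0.62·-6.0 + 0.79·-3.0 + 0.62·-25.0) / (0.11 + 0.62 + 0.62 + 0.79 + 0.62)
  = -11.1930 / 2.7600 = -4.06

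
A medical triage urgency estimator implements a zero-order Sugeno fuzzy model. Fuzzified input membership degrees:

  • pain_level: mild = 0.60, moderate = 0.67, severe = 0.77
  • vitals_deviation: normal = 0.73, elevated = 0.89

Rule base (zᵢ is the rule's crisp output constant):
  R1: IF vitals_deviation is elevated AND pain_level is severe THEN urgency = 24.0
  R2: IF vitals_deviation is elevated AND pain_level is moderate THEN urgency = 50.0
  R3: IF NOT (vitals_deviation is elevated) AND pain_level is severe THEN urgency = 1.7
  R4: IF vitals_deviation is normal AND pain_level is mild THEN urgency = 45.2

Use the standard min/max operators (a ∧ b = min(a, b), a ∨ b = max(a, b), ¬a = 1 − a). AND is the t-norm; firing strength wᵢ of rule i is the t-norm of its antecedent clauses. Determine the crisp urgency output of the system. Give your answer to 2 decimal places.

36.88

R1 (z=24.0): elevated=0.89, severe=0.77; AND[min(a, b)] → w = 0.77
R2 (z=50.0): elevated=0.89, moderate=0.67; AND[min(a, b)] → w = 0.67
R3 (z=1.7): ¬elevated=1−0.89=0.11, severe=0.77; AND[min(a, b)] → w = 0.11
R4 (z=45.2): normal=0.73, mild=0.60; AND[min(a, b)] → w = 0.60
Weighted average = (0.77·24.0 + 0.67·50.0 + 0.11·1.7 + 0.60·45.2) / (0.77 + 0.67 + 0.11 + 0.60)
  = 79.2870 / 2.1500 = 36.88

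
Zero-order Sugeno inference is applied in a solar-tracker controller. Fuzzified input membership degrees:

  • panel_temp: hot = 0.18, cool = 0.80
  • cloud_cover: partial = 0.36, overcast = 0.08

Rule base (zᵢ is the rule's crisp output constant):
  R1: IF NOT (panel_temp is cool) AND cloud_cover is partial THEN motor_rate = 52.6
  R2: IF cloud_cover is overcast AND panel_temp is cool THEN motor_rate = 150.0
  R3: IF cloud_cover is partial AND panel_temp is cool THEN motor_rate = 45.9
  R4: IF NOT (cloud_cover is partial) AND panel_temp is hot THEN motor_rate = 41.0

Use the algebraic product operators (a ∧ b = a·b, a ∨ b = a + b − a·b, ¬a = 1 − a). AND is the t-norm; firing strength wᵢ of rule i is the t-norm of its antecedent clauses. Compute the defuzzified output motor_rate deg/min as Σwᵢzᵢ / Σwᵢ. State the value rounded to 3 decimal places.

R1 (z=52.6): ¬cool=1−0.80=0.20, partial=0.36; AND[a·b] → w = 0.0720
R2 (z=150.0): overcast=0.08, cool=0.80; AND[a·b] → w = 0.0640
R3 (z=45.9): partial=0.36, cool=0.80; AND[a·b] → w = 0.2880
R4 (z=41.0): ¬partial=1−0.36=0.64, hot=0.18; AND[a·b] → w = 0.1152
Weighted average = (0.0720·52.6 + 0.0640·150.0 + 0.2880·45.9 + 0.1152·41.0) / (0.0720 + 0.0640 + 0.2880 + 0.1152)
  = 31.3296 / 0.5392 = 58.104

58.104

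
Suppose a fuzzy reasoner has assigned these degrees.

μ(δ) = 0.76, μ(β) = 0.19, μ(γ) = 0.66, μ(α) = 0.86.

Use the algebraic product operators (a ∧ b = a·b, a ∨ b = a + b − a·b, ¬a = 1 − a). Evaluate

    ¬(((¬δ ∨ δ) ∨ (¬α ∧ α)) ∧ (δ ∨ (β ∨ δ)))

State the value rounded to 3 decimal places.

¬δ = 1 − 0.7600 = 0.2400
¬δ ∨ δ = a + b − a·b on (0.2400, 0.7600) = 0.8176
¬α = 1 − 0.8600 = 0.1400
¬α ∧ α = a·b on (0.1400, 0.8600) = 0.1204
(¬δ ∨ δ) ∨ (¬α ∧ α) = a + b − a·b on (0.8176, 0.1204) = 0.8396
β ∨ δ = a + b − a·b on (0.1900, 0.7600) = 0.8056
δ ∨ (β ∨ δ) = a + b − a·b on (0.7600, 0.8056) = 0.9533
((¬δ ∨ δ) ∨ (¬α ∧ α)) ∧ (δ ∨ (β ∨ δ)) = a·b on (0.8396, 0.9533) = 0.8004
¬(((¬δ ∨ δ) ∨ (¬α ∧ α)) ∧ (δ ∨ (β ∨ δ))) = 1 − 0.8004 = 0.1996

0.200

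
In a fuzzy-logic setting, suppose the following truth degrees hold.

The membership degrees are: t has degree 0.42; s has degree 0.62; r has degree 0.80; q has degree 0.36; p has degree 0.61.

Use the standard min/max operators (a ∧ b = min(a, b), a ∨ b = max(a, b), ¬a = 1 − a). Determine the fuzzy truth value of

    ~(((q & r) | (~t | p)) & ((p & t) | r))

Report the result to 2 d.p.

0.39

q & r = min(a, b) on (0.36, 0.80) = 0.36
~t = 1 − 0.42 = 0.58
~t | p = max(a, b) on (0.58, 0.61) = 0.61
(q & r) | (~t | p) = max(a, b) on (0.36, 0.61) = 0.61
p & t = min(a, b) on (0.61, 0.42) = 0.42
(p & t) | r = max(a, b) on (0.42, 0.80) = 0.80
((q & r) | (~t | p)) & ((p & t) | r) = min(a, b) on (0.61, 0.80) = 0.61
~(((q & r) | (~t | p)) & ((p & t) | r)) = 1 − 0.61 = 0.39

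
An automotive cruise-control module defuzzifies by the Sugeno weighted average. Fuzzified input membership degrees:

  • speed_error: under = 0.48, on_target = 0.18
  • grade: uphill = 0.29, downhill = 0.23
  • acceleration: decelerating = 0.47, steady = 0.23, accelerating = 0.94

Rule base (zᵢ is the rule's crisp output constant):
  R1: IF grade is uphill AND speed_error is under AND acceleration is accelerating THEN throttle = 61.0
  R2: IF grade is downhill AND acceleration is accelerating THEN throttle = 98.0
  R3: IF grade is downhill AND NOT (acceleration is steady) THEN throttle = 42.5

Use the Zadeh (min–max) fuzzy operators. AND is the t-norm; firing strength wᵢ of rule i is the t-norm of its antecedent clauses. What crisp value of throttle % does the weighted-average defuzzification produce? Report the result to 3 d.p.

66.673

R1 (z=61.0): uphill=0.29, under=0.48, accelerating=0.94; AND[min(a, b)] → w = 0.29
R2 (z=98.0): downhill=0.23, accelerating=0.94; AND[min(a, b)] → w = 0.23
R3 (z=42.5): downhill=0.23, ¬steady=1−0.23=0.77; AND[min(a, b)] → w = 0.23
Weighted average = (0.29·61.0 + 0.23·98.0 + 0.23·42.5) / (0.29 + 0.23 + 0.23)
  = 50.0050 / 0.7500 = 66.673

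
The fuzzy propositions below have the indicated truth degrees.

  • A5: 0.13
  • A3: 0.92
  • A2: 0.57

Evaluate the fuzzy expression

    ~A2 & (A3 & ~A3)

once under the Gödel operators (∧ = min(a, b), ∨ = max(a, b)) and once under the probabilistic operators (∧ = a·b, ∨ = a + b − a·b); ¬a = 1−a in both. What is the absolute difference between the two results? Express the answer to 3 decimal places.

0.048

Under Gödel:
  ~A2 = 1 − 0.57 = 0.43
  ~A3 = 1 − 0.92 = 0.08
  A3 & ~A3 = min(a, b) on (0.92, 0.08) = 0.08
  ~A2 & (A3 & ~A3) = min(a, b) on (0.43, 0.08) = 0.08
  → value = 0.0800
Under probabilistic:
  ~A2 = 1 − 0.5700 = 0.4300
  ~A3 = 1 − 0.9200 = 0.0800
  A3 & ~A3 = a·b on (0.9200, 0.0800) = 0.0736
  ~A2 & (A3 & ~A3) = a·b on (0.4300, 0.0736) = 0.0316
  → value = 0.0316
|0.0800 − 0.0316| = 0.048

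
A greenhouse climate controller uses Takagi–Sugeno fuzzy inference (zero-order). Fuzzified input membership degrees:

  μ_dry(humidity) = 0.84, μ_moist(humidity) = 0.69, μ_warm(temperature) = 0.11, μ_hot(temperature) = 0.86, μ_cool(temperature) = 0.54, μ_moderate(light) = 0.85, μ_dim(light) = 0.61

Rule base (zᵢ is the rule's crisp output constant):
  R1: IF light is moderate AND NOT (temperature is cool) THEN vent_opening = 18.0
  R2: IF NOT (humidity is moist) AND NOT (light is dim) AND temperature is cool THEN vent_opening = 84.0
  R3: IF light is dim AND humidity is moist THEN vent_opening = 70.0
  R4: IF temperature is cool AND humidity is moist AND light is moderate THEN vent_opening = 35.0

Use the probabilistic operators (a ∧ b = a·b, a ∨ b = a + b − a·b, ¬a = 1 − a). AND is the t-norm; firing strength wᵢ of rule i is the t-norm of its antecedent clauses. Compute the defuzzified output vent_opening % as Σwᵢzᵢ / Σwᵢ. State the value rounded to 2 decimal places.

44.45

R1 (z=18.0): moderate=0.85, ¬cool=1−0.54=0.46; AND[a·b] → w = 0.3910
R2 (z=84.0): ¬moist=1−0.69=0.31, ¬dim=1−0.61=0.39, cool=0.54; AND[a·b] → w = 0.0653
R3 (z=70.0): dim=0.61, moist=0.69; AND[a·b] → w = 0.4209
R4 (z=35.0): cool=0.54, moist=0.69, moderate=0.85; AND[a·b] → w = 0.3167
Weighted average = (0.3910·18.0 + 0.0653·84.0 + 0.4209·70.0 + 0.3167·35.0) / (0.3910 + 0.0653 + 0.4209 + 0.3167)
  = 53.0699 / 1.1939 = 44.45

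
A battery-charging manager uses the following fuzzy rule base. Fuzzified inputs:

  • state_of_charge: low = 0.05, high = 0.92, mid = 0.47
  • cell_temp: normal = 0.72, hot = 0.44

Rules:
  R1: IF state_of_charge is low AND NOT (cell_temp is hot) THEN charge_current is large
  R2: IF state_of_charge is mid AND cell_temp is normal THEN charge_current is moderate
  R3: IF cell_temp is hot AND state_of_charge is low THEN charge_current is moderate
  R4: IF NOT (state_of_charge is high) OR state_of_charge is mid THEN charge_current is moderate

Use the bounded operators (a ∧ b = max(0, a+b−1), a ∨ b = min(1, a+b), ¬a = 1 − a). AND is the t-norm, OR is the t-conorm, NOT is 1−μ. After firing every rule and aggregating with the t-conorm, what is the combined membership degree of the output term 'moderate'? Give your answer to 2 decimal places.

0.74

R1: low=0.05, ¬hot=1−0.44=0.56; AND[max(0, a+b−1)] → w = 0.00
R2: mid=0.47, normal=0.72; AND[max(0, a+b−1)] → w = 0.19
R3: hot=0.44, low=0.05; AND[max(0, a+b−1)] → w = 0.00
R4: ¬high=1−0.92=0.08, mid=0.47; OR[min(1, a+b)] → w = 0.55
Rules with consequent 'moderate': {R2, R3, R4} → strengths 0.19, 0.00, 0.55
Aggregate via t-conorm [min(1, a+b)]: 0.74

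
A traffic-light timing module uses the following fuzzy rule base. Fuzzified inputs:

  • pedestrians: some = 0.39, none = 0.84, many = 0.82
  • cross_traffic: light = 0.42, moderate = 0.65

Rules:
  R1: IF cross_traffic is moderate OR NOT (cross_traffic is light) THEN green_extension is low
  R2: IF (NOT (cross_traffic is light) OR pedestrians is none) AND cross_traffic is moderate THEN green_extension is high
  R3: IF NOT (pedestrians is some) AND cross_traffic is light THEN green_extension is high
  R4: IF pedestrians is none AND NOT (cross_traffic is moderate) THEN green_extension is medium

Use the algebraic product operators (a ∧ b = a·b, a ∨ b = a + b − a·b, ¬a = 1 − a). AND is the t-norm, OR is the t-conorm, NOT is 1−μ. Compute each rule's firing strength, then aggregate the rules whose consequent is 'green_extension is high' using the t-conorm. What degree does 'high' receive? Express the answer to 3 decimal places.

R1: moderate=0.65, ¬light=1−0.42=0.58; OR[a + b − a·b] → w = 0.8530
R2: (¬light=1−0.42=0.58 OR none=0.84) = 0.9328; AND[a·b] with moderate=0.65 → w = 0.6063
R3: ¬some=1−0.39=0.61, light=0.42; AND[a·b] → w = 0.2562
R4: none=0.84, ¬moderate=1−0.65=0.35; AND[a·b] → w = 0.2940
Rules with consequent 'high': {R2, R3} → strengths 0.6063, 0.2562
Aggregate via t-conorm [a + b − a·b]: 0.7072

0.707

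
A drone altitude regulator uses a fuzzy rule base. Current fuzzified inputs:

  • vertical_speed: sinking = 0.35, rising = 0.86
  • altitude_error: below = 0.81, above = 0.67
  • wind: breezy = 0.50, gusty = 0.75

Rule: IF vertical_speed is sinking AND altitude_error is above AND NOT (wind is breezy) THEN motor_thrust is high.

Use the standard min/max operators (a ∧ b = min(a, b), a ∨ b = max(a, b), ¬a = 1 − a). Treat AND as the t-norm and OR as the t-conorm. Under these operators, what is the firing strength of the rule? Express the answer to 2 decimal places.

0.35

firing strength: sinking=0.35, above=0.67, ¬breezy=1−0.50=0.50; AND[min(a, b)] → w = 0.35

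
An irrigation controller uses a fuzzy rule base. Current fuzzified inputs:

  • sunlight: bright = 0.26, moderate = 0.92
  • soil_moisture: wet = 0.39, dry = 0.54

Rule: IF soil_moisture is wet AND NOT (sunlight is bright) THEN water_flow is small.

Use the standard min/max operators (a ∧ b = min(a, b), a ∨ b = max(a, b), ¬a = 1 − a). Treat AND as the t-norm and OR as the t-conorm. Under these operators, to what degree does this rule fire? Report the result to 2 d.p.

firing strength: wet=0.39, ¬bright=1−0.26=0.74; AND[min(a, b)] → w = 0.39

0.39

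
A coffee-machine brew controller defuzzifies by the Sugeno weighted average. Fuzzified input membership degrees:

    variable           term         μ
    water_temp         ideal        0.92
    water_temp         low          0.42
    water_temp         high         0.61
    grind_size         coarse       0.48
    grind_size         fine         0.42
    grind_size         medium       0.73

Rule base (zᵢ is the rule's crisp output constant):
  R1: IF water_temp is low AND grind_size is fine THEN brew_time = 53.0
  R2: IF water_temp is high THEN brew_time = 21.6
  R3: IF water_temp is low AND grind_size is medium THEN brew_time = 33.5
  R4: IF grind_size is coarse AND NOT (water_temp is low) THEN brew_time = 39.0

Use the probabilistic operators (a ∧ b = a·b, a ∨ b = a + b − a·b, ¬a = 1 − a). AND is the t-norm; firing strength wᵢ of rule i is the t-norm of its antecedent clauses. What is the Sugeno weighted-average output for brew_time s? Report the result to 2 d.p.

R1 (z=53.0): low=0.42, fine=0.42; AND[a·b] → w = 0.1764
R2 (z=21.6): high=0.61 → w = 0.6100
R3 (z=33.5): low=0.42, medium=0.73; AND[a·b] → w = 0.3066
R4 (z=39.0): coarse=0.48, ¬low=1−0.42=0.58; AND[a·b] → w = 0.2784
Weighted average = (0.1764·53.0 + 0.6100·21.6 + 0.3066·33.5 + 0.2784·39.0) / (0.1764 + 0.6100 + 0.3066 + 0.2784)
  = 43.6539 / 1.3714 = 31.83

31.83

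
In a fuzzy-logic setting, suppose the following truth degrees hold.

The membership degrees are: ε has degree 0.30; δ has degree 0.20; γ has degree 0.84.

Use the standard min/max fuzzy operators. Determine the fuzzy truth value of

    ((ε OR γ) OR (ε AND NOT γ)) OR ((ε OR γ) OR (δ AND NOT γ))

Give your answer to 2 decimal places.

ε OR γ = max(a, b) on (0.30, 0.84) = 0.84
NOT γ = 1 − 0.84 = 0.16
ε AND NOT γ = min(a, b) on (0.30, 0.16) = 0.16
(ε OR γ) OR (ε AND NOT γ) = max(a, b) on (0.84, 0.16) = 0.84
ε OR γ = max(a, b) on (0.30, 0.84) = 0.84
NOT γ = 1 − 0.84 = 0.16
δ AND NOT γ = min(a, b) on (0.20, 0.16) = 0.16
(ε OR γ) OR (δ AND NOT γ) = max(a, b) on (0.84, 0.16) = 0.84
((ε OR γ) OR (ε AND NOT γ)) OR ((ε OR γ) OR (δ AND NOT γ)) = max(a, b) on (0.84, 0.84) = 0.84

0.84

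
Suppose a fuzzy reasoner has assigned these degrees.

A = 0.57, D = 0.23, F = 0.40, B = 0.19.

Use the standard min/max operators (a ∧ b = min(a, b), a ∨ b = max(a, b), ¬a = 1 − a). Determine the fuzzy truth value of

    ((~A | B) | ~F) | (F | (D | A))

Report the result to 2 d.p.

0.60

~A = 1 − 0.57 = 0.43
~A | B = max(a, b) on (0.43, 0.19) = 0.43
~F = 1 − 0.40 = 0.60
(~A | B) | ~F = max(a, b) on (0.43, 0.60) = 0.60
D | A = max(a, b) on (0.23, 0.57) = 0.57
F | (D | A) = max(a, b) on (0.40, 0.57) = 0.57
((~A | B) | ~F) | (F | (D | A)) = max(a, b) on (0.60, 0.57) = 0.60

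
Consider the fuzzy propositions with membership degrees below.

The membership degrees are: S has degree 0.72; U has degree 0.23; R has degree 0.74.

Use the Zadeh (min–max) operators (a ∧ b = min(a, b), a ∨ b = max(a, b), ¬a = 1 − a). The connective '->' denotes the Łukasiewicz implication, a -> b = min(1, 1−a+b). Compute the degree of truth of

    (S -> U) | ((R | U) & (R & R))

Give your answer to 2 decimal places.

S -> U  [Łukasiewicz: min(1, 1−a+b)] with a=0.72, b=0.23 → 0.51
R | U = max(a, b) on (0.74, 0.23) = 0.74
R & R = min(a, b) on (0.74, 0.74) = 0.74
(R | U) & (R & R) = min(a, b) on (0.74, 0.74) = 0.74
(S -> U) | ((R | U) & (R & R)) = max(a, b) on (0.51, 0.74) = 0.74

0.74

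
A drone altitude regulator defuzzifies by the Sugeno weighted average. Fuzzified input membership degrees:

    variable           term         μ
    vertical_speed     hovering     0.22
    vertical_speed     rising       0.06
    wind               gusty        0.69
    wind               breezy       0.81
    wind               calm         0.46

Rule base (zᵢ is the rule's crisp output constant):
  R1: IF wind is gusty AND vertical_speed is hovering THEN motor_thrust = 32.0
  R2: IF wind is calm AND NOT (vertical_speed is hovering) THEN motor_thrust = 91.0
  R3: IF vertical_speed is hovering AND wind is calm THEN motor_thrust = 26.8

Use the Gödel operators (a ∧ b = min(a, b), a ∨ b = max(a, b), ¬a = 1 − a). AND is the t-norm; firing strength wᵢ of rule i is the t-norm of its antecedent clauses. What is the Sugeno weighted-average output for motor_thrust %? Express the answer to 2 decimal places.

R1 (z=32.0): gusty=0.69, hovering=0.22; AND[min(a, b)] → w = 0.22
R2 (z=91.0): calm=0.46, ¬hovering=1−0.22=0.78; AND[min(a, b)] → w = 0.46
R3 (z=26.8): hovering=0.22, calm=0.46; AND[min(a, b)] → w = 0.22
Weighted average = (0.22·32.0 + 0.46·91.0 + 0.22·26.8) / (0.22 + 0.46 + 0.22)
  = 54.7960 / 0.9000 = 60.88

60.88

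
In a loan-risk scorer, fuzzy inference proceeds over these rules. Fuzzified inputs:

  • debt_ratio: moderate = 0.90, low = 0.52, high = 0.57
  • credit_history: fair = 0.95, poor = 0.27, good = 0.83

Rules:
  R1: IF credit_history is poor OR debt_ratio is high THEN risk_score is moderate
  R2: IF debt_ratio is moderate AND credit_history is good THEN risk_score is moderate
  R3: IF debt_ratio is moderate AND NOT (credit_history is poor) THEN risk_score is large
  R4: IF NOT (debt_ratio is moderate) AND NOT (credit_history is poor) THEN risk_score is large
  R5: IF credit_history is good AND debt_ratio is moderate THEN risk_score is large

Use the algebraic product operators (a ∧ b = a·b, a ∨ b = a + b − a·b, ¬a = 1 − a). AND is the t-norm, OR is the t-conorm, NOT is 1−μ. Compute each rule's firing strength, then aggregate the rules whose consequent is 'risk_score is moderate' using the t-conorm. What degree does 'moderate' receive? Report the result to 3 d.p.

R1: poor=0.27, high=0.57; OR[a + b − a·b] → w = 0.6861
R2: moderate=0.90, good=0.83; AND[a·b] → w = 0.7470
R3: moderate=0.90, ¬poor=1−0.27=0.73; AND[a·b] → w = 0.6570
R4: ¬moderate=1−0.90=0.10, ¬poor=1−0.27=0.73; AND[a·b] → w = 0.0730
R5: good=0.83, moderate=0.90; AND[a·b] → w = 0.7470
Rules with consequent 'moderate': {R1, R2} → strengths 0.6861, 0.7470
Aggregate via t-conorm [a + b − a·b]: 0.9206

0.921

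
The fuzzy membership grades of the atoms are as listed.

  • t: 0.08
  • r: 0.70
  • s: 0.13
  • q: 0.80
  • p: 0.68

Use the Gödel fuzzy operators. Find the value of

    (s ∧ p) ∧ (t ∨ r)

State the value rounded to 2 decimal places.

s ∧ p = min(a, b) on (0.13, 0.68) = 0.13
t ∨ r = max(a, b) on (0.08, 0.70) = 0.70
(s ∧ p) ∧ (t ∨ r) = min(a, b) on (0.13, 0.70) = 0.13

0.13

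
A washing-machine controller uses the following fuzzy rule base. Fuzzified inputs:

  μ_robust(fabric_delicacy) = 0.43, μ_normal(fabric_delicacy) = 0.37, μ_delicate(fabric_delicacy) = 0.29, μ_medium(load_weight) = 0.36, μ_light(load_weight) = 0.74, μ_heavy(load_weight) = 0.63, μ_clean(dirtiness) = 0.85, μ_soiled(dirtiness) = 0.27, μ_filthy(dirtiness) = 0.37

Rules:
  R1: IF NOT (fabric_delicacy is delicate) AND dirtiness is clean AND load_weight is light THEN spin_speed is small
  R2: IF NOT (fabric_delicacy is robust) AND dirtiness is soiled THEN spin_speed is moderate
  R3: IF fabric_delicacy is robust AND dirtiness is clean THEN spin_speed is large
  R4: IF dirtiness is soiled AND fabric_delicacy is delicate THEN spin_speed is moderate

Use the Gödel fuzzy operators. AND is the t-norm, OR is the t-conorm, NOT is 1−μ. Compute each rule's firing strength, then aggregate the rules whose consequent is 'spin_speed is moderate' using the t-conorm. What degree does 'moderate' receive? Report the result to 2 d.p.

R1: ¬delicate=1−0.29=0.71, clean=0.85, light=0.74; AND[min(a, b)] → w = 0.71
R2: ¬robust=1−0.43=0.57, soiled=0.27; AND[min(a, b)] → w = 0.27
R3: robust=0.43, clean=0.85; AND[min(a, b)] → w = 0.43
R4: soiled=0.27, delicate=0.29; AND[min(a, b)] → w = 0.27
Rules with consequent 'moderate': {R2, R4} → strengths 0.27, 0.27
Aggregate via t-conorm [max(a, b)]: 0.27

0.27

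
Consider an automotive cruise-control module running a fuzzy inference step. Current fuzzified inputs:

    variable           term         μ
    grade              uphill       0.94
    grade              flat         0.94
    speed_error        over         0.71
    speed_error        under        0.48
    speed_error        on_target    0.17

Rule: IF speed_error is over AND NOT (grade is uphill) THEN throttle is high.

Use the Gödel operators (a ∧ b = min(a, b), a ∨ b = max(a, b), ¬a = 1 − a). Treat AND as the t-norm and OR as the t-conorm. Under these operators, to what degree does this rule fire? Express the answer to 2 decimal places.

0.06

firing strength: over=0.71, ¬uphill=1−0.94=0.06; AND[min(a, b)] → w = 0.06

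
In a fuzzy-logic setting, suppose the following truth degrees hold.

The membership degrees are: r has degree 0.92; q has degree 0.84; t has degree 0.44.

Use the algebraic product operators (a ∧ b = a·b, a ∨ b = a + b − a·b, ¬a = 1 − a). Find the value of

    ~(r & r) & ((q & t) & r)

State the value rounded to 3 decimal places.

0.052

r & r = a·b on (0.9200, 0.9200) = 0.8464
~(r & r) = 1 − 0.8464 = 0.1536
q & t = a·b on (0.8400, 0.4400) = 0.3696
(q & t) & r = a·b on (0.3696, 0.9200) = 0.3400
~(r & r) & ((q & t) & r) = a·b on (0.1536, 0.3400) = 0.0522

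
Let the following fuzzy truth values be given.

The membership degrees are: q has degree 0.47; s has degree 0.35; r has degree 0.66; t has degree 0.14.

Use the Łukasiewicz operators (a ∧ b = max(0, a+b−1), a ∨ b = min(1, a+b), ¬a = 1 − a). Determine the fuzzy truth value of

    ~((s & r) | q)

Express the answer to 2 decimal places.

0.52

s & r = max(0, a+b−1) on (0.35, 0.66) = 0.01
(s & r) | q = min(1, a+b) on (0.01, 0.47) = 0.48
~((s & r) | q) = 1 − 0.48 = 0.52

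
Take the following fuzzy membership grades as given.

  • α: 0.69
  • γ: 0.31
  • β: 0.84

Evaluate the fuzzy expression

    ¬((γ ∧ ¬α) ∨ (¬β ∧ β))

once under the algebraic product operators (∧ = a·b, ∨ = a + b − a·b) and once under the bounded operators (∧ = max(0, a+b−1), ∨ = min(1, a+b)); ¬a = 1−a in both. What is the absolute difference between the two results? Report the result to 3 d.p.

Under algebraic product:
  ¬α = 1 − 0.6900 = 0.3100
  γ ∧ ¬α = a·b on (0.3100, 0.3100) = 0.0961
  ¬β = 1 − 0.8400 = 0.1600
  ¬β ∧ β = a·b on (0.1600, 0.8400) = 0.1344
  (γ ∧ ¬α) ∨ (¬β ∧ β) = a + b − a·b on (0.0961, 0.1344) = 0.2176
  ¬((γ ∧ ¬α) ∨ (¬β ∧ β)) = 1 − 0.2176 = 0.7824
  → value = 0.7824
Under bounded:
  ¬α = 1 − 0.69 = 0.31
  γ ∧ ¬α = max(0, a+b−1) on (0.31, 0.31) = 0.00
  ¬β = 1 − 0.84 = 0.16
  ¬β ∧ β = max(0, a+b−1) on (0.16, 0.84) = 0.00
  (γ ∧ ¬α) ∨ (¬β ∧ β) = min(1, a+b) on (0.00, 0.00) = 0.00
  ¬((γ ∧ ¬α) ∨ (¬β ∧ β)) = 1 − 0.00 = 1.00
  → value = 1.0000
|0.7824 − 1.0000| = 0.218

0.218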